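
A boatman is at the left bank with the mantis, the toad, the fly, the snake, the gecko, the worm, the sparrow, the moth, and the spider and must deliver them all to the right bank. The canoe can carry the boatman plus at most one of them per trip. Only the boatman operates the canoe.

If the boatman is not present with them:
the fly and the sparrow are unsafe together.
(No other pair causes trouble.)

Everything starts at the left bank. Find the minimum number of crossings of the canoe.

Counting alone: the boatman can take at most 1 across per trip to the right bank, so moving all 9 needs at least 9 loaded trips out, with a return between consecutive ones — at least 17 crossings.
The plan below uses exactly 17 crossings, so it is optimal:
1. Boatman goes to the right bank with the fly.
2. Boatman goes back to the left bank alone.
3. Boatman goes to the right bank with the mantis.
4. Boatman goes back to the left bank alone.
5. Boatman goes to the right bank with the toad.
6. Boatman goes back to the left bank alone.
7. Boatman goes to the right bank with the snake.
8. Boatman goes back to the left bank alone.
9. Boatman goes to the right bank with the gecko.
10. Boatman goes back to the left bank alone.
11. Boatman goes to the right bank with the worm.
12. Boatman goes back to the left bank alone.
13. Boatman goes to the right bank with the moth.
14. Boatman goes back to the left bank alone.
15. Boatman goes to the right bank with the spider.
16. Boatman goes back to the left bank alone.
17. Boatman goes to the right bank with the sparrow.

17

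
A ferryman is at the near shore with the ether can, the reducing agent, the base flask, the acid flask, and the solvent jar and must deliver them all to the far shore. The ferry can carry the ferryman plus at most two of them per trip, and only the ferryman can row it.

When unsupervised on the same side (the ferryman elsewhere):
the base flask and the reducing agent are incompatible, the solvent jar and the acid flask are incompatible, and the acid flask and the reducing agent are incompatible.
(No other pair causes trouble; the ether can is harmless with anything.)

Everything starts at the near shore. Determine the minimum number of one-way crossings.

Counting alone: the ferryman can take at most 2 across per trip to the far shore, so moving all 5 needs at least 3 loaded trips out, with a return between consecutive ones — at least 5 crossings.
The plan below uses exactly 5 crossings, so it is optimal:
1. Ferryman goes to the far shore with the acid flask and the reducing agent.
2. Ferryman goes back to the near shore with the reducing agent.
3. Ferryman goes to the far shore with the base flask and the ether can.
4. Ferryman goes back to the near shore alone.
5. Ferryman goes to the far shore with the reducing agent and the solvent jar.

5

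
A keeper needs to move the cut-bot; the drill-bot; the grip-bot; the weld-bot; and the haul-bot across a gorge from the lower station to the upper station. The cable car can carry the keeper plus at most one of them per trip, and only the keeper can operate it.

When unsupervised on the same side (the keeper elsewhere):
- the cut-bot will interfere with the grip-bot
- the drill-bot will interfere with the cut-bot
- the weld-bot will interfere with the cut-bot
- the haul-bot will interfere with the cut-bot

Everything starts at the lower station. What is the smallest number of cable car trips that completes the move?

impossible

Following every safe sequence of crossings from the start, the most of the 5 that can be at the upper station as the cable car arrives there on crossings 1, 3 is 1, 2 respectively; the best ever achieved is 2 of 5.
From crossing 5 on, no configuration arises that was not already reachable earlier: only 11 distinct safe configurations (who is on which side, and where the cable car is) can ever be reached, none of them has everyone across, and every continuation just revisits them. So no valid plan exists.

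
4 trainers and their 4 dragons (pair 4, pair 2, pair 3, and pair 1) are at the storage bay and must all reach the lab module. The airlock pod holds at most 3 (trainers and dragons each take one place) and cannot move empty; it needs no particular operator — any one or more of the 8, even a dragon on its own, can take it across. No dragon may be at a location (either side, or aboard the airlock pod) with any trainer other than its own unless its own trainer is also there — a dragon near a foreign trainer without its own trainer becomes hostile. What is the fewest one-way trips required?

Counting alone: each trip to the lab module takes at most 3 across and each return brings at least 1 back, so after t trips out (and t−1 returns) at most 3t − (t−1) of the 8 are across; that first reaches 8 at t = 4, so at least 7 crossings are needed.
The safety rule pushes this higher. Following every safe sequence of crossings, the most of the 8 that can be at the lab module as the airlock pod arrives there on crossing 7 is 7 — never all 8.
So no plan with fewer than 9 crossings exists, and this one achieves 9:
1. dragon 4 and trainer 4 cross → the lab module.
2. trainer 4 crosses ← the storage bay.
3. dragon 2, trainer 2, and trainer 4 cross → the lab module.
4. dragon 4 and trainer 4 cross ← the storage bay.
5. trainer 1, trainer 3, and trainer 4 cross → the lab module.
6. dragon 2 crosses ← the storage bay.
7. dragon 2 and dragon 4 cross → the lab module.
8. dragon 4 crosses ← the storage bay.
9. dragon 1, dragon 3, and dragon 4 cross → the lab module.

9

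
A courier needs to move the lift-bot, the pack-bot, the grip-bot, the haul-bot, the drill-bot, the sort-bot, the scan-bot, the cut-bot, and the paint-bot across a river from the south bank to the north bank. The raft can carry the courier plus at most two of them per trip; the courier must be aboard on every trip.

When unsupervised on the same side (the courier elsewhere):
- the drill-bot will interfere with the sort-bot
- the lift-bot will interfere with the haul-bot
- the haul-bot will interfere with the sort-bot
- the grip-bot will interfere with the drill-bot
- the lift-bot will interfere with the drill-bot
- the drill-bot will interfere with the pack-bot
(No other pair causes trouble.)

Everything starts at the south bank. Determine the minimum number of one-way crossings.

Counting alone: the courier can take at most 2 across per trip to the north bank, so moving all 9 needs at least 5 loaded trips out, with a return between consecutive ones — at least 9 crossings.
The safety rule pushes this higher. Following every safe sequence of crossings, the most of the 9 that can be at the north bank as the raft arrives there on crossing 9 is 8 — never all 9.
So no plan with fewer than 11 crossings exists, and this one achieves 11:
1. Courier goes to the north bank with the drill-bot and the haul-bot.  [the south bank: the cut-bot, the grip-bot, the lift-bot, the pack-bot, the paint-bot, the scan-bot, the sort-bot | the north bank: the drill-bot, the haul-bot]
2. Courier goes back to the south bank alone.  [the south bank: the cut-bot, the grip-bot, the lift-bot, the pack-bot, the paint-bot, the scan-bot, the sort-bot | the north bank: the drill-bot, the haul-bot]
3. Courier goes to the north bank with the scan-bot.  [the south bank: the cut-bot, the grip-bot, the lift-bot, the pack-bot, the paint-bot, the sort-bot | the north bank: the drill-bot, the haul-bot, the scan-bot]
4. Courier goes back to the south bank alone.  [the south bank: the cut-bot, the grip-bot, the lift-bot, the pack-bot, the paint-bot, the sort-bot | the north bank: the drill-bot, the haul-bot, the scan-bot]
5. Courier goes to the north bank with the lift-bot and the pack-bot.  [the south bank: the cut-bot, the grip-bot, the paint-bot, the sort-bot | the north bank: the drill-bot, the haul-bot, the lift-bot, the pack-bot, the scan-bot]
6. Courier goes back to the south bank with the drill-bot and the haul-bot.  [the south bank: the cut-bot, the drill-bot, the grip-bot, the haul-bot, the paint-bot, the sort-bot | the north bank: the lift-bot, the pack-bot, the scan-bot]
7. Courier goes to the north bank with the grip-bot and the sort-bot.  [the south bank: the cut-bot, the drill-bot, the haul-bot, the paint-bot | the north bank: the grip-bot, the lift-bot, the pack-bot, the scan-bot, the sort-bot]
8. Courier goes back to the south bank alone.  [the south bank: the cut-bot, the drill-bot, the haul-bot, the paint-bot | the north bank: the grip-bot, the lift-bot, the pack-bot, the scan-bot, the sort-bot]
9. Courier goes to the north bank with the cut-bot and the paint-bot.  [the south bank: the drill-bot, the haul-bot | the north bank: the cut-bot, the grip-bot, the lift-bot, the pack-bot, the paint-bot, the scan-bot, the sort-bot]
10. Courier goes back to the south bank alone.  [the south bank: the drill-bot, the haul-bot | the north bank: the cut-bot, the grip-bot, the lift-bot, the pack-bot, the paint-bot, the scan-bot, the sort-bot]
11. Courier goes to the north bank with the drill-bot and the haul-bot.  [the south bank: — | the north bank: the cut-bot, the drill-bot, the grip-bot, the haul-bot, the lift-bot, the pack-bot, the paint-bot, the scan-bot, the sort-bot]

11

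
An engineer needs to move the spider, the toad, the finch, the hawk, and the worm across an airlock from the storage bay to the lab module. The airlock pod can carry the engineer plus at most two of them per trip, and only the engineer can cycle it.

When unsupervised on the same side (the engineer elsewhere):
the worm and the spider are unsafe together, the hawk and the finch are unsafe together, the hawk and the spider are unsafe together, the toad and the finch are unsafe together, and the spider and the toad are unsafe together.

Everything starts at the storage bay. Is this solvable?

1. Engineer goes to the lab module with the finch and the spider.
2. Engineer goes back to the storage bay alone.
3. Engineer goes to the lab module with the toad.
4. Engineer goes back to the storage bay with the finch and the spider.
5. Engineer goes to the lab module with the hawk and the worm.
6. Engineer goes back to the storage bay alone.
7. Engineer goes to the lab module with the finch and the spider.

Yes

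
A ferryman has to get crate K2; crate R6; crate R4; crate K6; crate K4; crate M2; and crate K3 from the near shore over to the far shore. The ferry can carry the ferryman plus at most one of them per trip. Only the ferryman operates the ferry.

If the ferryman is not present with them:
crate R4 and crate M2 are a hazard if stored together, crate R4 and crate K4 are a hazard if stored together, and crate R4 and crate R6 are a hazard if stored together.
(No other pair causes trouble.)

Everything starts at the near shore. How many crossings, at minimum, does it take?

impossible

Following every safe sequence of crossings from the start, the most of the 7 that can be at the far shore as the ferry arrives there on crossings 1, 3, 5, 7, 9 is 1, 2, 3, 4, 5 respectively; the best ever achieved is 5 of 7.
From crossing 11 on, no configuration arises that was not already reachable earlier: only 72 distinct safe configurations (who is on which side, and where the ferry is) can ever be reached, none of them has everyone across, and every continuation just revisits them. So no valid plan exists.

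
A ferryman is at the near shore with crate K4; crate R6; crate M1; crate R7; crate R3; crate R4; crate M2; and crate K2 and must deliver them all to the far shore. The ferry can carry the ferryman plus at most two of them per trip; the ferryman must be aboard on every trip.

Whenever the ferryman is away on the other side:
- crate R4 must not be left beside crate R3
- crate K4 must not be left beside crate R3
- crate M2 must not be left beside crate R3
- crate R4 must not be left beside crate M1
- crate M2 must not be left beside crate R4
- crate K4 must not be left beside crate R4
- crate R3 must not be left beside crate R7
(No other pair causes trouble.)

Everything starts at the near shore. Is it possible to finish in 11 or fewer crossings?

Counting alone: the ferryman can take at most 2 across per trip to the far shore, so moving all 8 needs at least 4 loaded trips out, with a return between consecutive ones — at least 7 crossings.
The safety rule pushes this higher. Following every safe sequence of crossings, the most of the 8 that can be at the far shore as the ferry arrives there on crossings 7, 9, 11 is 5, 6, 7 respectively — never all 8.
So the move cannot be finished within 11 crossings. (The shortest complete plan takes 13:)
1. Ferryman goes to the far shore with crate R3 and crate R4.
2. Ferryman goes back to the near shore with crate R3.
3. Ferryman goes to the far shore with crate R3 and crate R6.
4. Ferryman goes back to the near shore with crate R3.
5. Ferryman goes to the far shore with crate M1 and crate R3.
6. Ferryman goes back to the near shore with crate R4.
7. Ferryman goes to the far shore with crate K4 and crate M2.
8. Ferryman goes back to the near shore with crate R3.
9. Ferryman goes to the far shore with crate R3 and crate R7.
10. Ferryman goes back to the near shore with crate R3.
11. Ferryman goes to the far shore with crate K2 and crate R3.
12. Ferryman goes back to the near shore with crate R3.
13. Ferryman goes to the far shore with crate R3 and crate R4.

No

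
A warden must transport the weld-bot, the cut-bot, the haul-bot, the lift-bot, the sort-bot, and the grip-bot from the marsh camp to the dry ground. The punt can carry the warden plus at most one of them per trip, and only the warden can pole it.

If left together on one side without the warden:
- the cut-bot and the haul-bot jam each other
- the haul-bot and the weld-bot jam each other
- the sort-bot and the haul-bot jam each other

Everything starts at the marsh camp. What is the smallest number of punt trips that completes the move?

Following every safe sequence of crossings from the start, the most of the 6 that can be at the dry ground as the punt arrives there on crossings 1, 3, 5, 7 is 1, 2, 3, 4 respectively; the best ever achieved is 4 of 6.
From crossing 9 on, no configuration arises that was not already reachable earlier: only 36 distinct safe configurations (who is on which side, and where the punt is) can ever be reached, none of them has everyone across, and every continuation just revisits them. So no valid plan exists.

impossible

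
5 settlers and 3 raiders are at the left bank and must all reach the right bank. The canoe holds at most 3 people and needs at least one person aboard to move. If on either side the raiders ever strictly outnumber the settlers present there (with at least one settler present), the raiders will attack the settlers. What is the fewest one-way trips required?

7

Counting alone: each trip to the right bank takes at most 3 across and each return brings at least 1 back, so after t trips out (and t−1 returns) at most 3t − (t−1) of the 8 are across; that first reaches 8 at t = 4, so at least 7 crossings are needed.
The plan below uses exactly 7 crossings, so it is optimal:
1. 2 raiders → the right bank.  (the left bank: 5S 1R; the right bank: 0S 2R)
2. 1 raider ← the left bank.  (the left bank: 5S 2R; the right bank: 0S 1R)
3. 2 settlers and 1 raider → the right bank.  (the left bank: 3S 1R; the right bank: 2S 2R)
4. 1 raider ← the left bank.  (the left bank: 3S 2R; the right bank: 2S 1R)
5. 1 settler and 2 raiders → the right bank.  (the left bank: 2S 0R; the right bank: 3S 3R)
6. 1 raider ← the left bank.  (the left bank: 2S 1R; the right bank: 3S 2R)
7. 2 settlers and 1 raider → the right bank.  (the left bank: 0S 0R; the right bank: 5S 3R)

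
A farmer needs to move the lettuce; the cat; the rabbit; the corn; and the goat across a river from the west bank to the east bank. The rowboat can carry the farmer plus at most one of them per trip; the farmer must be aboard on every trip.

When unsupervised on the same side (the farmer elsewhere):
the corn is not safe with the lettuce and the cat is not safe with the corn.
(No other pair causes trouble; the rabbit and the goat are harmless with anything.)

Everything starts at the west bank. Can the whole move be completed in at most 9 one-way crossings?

No

Counting alone: the farmer can take at most 1 across per trip to the east bank, so moving all 5 needs at least 5 loaded trips out, with a return between consecutive ones — at least 9 crossings.
The safety rule pushes this higher. Following every safe sequence of crossings, the most of the 5 that can be at the east bank as the rowboat arrives there on crossing 9 is 4 — never all 5.
So the move cannot be finished within 9 crossings. (The shortest complete plan takes 11:)
1. Farmer goes to the east bank with the corn.
2. Farmer goes back to the west bank alone.
3. Farmer goes to the east bank with the lettuce.
4. Farmer goes back to the west bank with the corn.
5. Farmer goes to the east bank with the cat.
6. Farmer goes back to the west bank alone.
7. Farmer goes to the east bank with the rabbit.
8. Farmer goes back to the west bank alone.
9. Farmer goes to the east bank with the goat.
10. Farmer goes back to the west bank alone.
11. Farmer goes to the east bank with the corn.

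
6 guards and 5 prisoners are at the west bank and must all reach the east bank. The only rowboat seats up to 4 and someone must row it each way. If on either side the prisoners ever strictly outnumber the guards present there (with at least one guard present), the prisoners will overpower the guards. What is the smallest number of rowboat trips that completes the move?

7

Counting alone: each trip to the east bank takes at most 4 across and each return brings at least 1 back, so after t trips out (and t−1 returns) at most 4t − (t−1) of the 11 are across; that first reaches 11 at t = 4, so at least 7 crossings are needed.
The plan below uses exactly 7 crossings, so it is optimal:
1. 2 prisoners → the east bank.  (the west bank: 6G 3P; the east bank: 0G 2P)
2. 1 prisoner ← the west bank.  (the west bank: 6G 4P; the east bank: 0G 1P)
3. 4 prisoners → the east bank.  (the west bank: 6G 0P; the east bank: 0G 5P)
4. 1 prisoner ← the west bank.  (the west bank: 6G 1P; the east bank: 0G 4P)
5. 4 guards → the east bank.  (the west bank: 2G 1P; the east bank: 4G 4P)
6. 1 prisoner ← the west bank.  (the west bank: 2G 2P; the east bank: 4G 3P)
7. 2 guards and 2 prisoners → the east bank.  (the west bank: 0G 0P; the east bank: 6G 5P)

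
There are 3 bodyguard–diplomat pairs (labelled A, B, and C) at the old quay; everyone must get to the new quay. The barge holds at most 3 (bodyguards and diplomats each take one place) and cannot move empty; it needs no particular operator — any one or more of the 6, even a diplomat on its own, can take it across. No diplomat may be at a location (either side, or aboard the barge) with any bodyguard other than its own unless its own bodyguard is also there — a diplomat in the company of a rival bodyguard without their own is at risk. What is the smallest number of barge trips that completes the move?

Counting alone: each trip to the new quay takes at most 3 across and each return brings at least 1 back, so after t trips out (and t−1 returns) at most 3t − (t−1) of the 6 are across; that first reaches 6 at t = 3, so at least 5 crossings are needed.
The plan below uses exactly 5 crossings, so it is optimal:
1. bodyguard A and diplomat A cross → the new quay.
2. bodyguard A crosses ← the old quay.
3. bodyguard A, bodyguard B, and bodyguard C cross → the new quay.
4. diplomat A crosses ← the old quay.
5. diplomat A, diplomat B, and diplomat C cross → the new quay.

5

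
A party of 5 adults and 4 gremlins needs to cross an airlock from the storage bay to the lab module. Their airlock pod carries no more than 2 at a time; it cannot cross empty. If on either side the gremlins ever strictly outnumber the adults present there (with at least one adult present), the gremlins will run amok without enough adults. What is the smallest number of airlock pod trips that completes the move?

15

Counting alone: each trip to the lab module takes at most 2 across and each return brings at least 1 back, so after t trips out (and t−1 returns) at most 2t − (t−1) of the 9 are across; that first reaches 9 at t = 8, so at least 15 crossings are needed.
The plan below uses exactly 15 crossings, so it is optimal:
1. 2 gremlins → the lab module.  (the storage bay: 5A 2G; the lab module: 0A 2G)
2. 1 gremlin ← the storage bay.  (the storage bay: 5A 3G; the lab module: 0A 1G)
3. 2 gremlins → the lab module.  (the storage bay: 5A 1G; the lab module: 0A 3G)
4. 1 gremlin ← the storage bay.  (the storage bay: 5A 2G; the lab module: 0A 2G)
5. 2 adults → the lab module.  (the storage bay: 3A 2G; the lab module: 2A 2G)
6. 1 gremlin ← the storage bay.  (the storage bay: 3A 3G; the lab module: 2A 1G)
7. 1 adult and 1 gremlin → the lab module.  (the storage bay: 2A 2G; the lab module: 3A 2G)
8. 1 adult ← the storage bay.  (the storage bay: 3A 2G; the lab module: 2A 2G)
9. 1 adult and 1 gremlin → the lab module.  (the storage bay: 2A 1G; the lab module: 3A 3G)
10. 1 gremlin ← the storage bay.  (the storage bay: 2A 2G; the lab module: 3A 2G)
11. 1 adult and 1 gremlin → the lab module.  (the storage bay: 1A 1G; the lab module: 4A 3G)
12. 1 adult ← the storage bay.  (the storage bay: 2A 1G; the lab module: 3A 3G)
13. 1 adult and 1 gremlin → the lab module.  (the storage bay: 1A 0G; the lab module: 4A 4G)
14. 1 gremlin ← the storage bay.  (the storage bay: 1A 1G; the lab module: 4A 3G)
15. 1 adult and 1 gremlin → the lab module.  (the storage bay: 0A 0G; the lab module: 5A 4G)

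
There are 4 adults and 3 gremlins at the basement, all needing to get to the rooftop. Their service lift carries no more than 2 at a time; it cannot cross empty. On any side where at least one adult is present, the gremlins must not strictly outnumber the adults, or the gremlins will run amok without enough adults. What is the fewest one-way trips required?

11

Counting alone: each trip to the rooftop takes at most 2 across and each return brings at least 1 back, so after t trips out (and t−1 returns) at most 2t − (t−1) of the 7 are across; that first reaches 7 at t = 6, so at least 11 crossings are needed.
The plan below uses exactly 11 crossings, so it is optimal:
1. 2 gremlins → the rooftop.  (the basement: 4A 1G; the rooftop: 0A 2G)
2. 1 gremlin ← the basement.  (the basement: 4A 2G; the rooftop: 0A 1G)
3. 2 gremlins → the rooftop.  (the basement: 4A 0G; the rooftop: 0A 3G)
4. 1 gremlin ← the basement.  (the basement: 4A 1G; the rooftop: 0A 2G)
5. 2 adults → the rooftop.  (the basement: 2A 1G; the rooftop: 2A 2G)
6. 1 gremlin ← the basement.  (the basement: 2A 2G; the rooftop: 2A 1G)
7. 1 adult and 1 gremlin → the rooftop.  (the basement: 1A 1G; the rooftop: 3A 2G)
8. 1 adult ← the basement.  (the basement: 2A 1G; the rooftop: 2A 2G)
9. 1 adult and 1 gremlin → the rooftop.  (the basement: 1A 0G; the rooftop: 3A 3G)
10. 1 gremlin ← the basement.  (the basement: 1A 1G; the rooftop: 3A 2G)
11. 1 adult and 1 gremlin → the rooftop.  (the basement: 0A 0G; the rooftop: 4A 3G)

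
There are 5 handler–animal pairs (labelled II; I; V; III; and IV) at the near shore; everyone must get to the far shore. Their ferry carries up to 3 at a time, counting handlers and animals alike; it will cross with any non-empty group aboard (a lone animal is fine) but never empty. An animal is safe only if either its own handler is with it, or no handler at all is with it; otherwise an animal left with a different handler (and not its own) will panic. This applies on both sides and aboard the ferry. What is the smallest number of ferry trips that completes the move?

Counting alone: each trip to the far shore takes at most 3 across and each return brings at least 1 back, so after t trips out (and t−1 returns) at most 3t − (t−1) of the 10 are across; that first reaches 10 at t = 5, so at least 9 crossings are needed.
The safety rule pushes this higher. Following every safe sequence of crossings, the most of the 10 that can be at the far shore as the ferry arrives there on crossing 9 is 9 — never all 10.
So no plan with fewer than 11 crossings exists, and this one achieves 11:
1. animal II and handler II cross → the far shore.
2. handler II crosses ← the near shore.
3. animal I, animal III, and animal V cross → the far shore.
4. animal II crosses ← the near shore.
5. handler I, handler III, and handler V cross → the far shore.
6. animal I and handler I cross ← the near shore.
7. handler I, handler II, and handler IV cross → the far shore.
8. animal V crosses ← the near shore.
9. animal I and animal II cross → the far shore.
10. animal II crosses ← the near shore.
11. animal II, animal IV, and animal V cross → the far shore.

11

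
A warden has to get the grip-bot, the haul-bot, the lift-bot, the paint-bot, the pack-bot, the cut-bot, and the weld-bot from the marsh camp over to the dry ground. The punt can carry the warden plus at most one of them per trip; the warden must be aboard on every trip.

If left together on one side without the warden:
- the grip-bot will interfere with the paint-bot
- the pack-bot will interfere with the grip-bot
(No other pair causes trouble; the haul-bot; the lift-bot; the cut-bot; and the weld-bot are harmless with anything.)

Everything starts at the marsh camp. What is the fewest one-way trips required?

15

Counting alone: the warden can take at most 1 across per trip to the dry ground, so moving all 7 needs at least 7 loaded trips out, with a return between consecutive ones — at least 13 crossings.
The safety rule pushes this higher. Following every safe sequence of crossings, the most of the 7 that can be at the dry ground as the punt arrives there on crossing 13 is 6 — never all 7.
So no plan with fewer than 15 crossings exists, and this one achieves 15:
1. Warden goes to the dry ground with the grip-bot.
2. Warden goes back to the marsh camp alone.
3. Warden goes to the dry ground with the haul-bot.
4. Warden goes back to the marsh camp alone.
5. Warden goes to the dry ground with the lift-bot.
6. Warden goes back to the marsh camp alone.
7. Warden goes to the dry ground with the paint-bot.
8. Warden goes back to the marsh camp with the grip-bot.
9. Warden goes to the dry ground with the pack-bot.
10. Warden goes back to the marsh camp alone.
11. Warden goes to the dry ground with the cut-bot.
12. Warden goes back to the marsh camp alone.
13. Warden goes to the dry ground with the weld-bot.
14. Warden goes back to the marsh camp alone.
15. Warden goes to the dry ground with the grip-bot.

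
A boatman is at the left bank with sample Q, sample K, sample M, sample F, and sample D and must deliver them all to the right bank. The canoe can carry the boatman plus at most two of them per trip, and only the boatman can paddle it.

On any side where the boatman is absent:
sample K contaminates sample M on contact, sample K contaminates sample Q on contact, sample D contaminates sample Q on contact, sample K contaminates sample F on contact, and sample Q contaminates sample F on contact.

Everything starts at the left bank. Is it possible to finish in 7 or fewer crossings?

Yes

Yes — this plan uses 7 crossings (≤ 7):
1. Boatman goes to the right bank with sample K and sample Q.
2. Boatman goes back to the left bank with sample Q.
3. Boatman goes to the right bank with sample M and sample Q.
4. Boatman goes back to the left bank with sample K.
5. Boatman goes to the right bank with sample D and sample F.
6. Boatman goes back to the left bank with sample Q.
7. Boatman goes to the right bank with sample K and sample Q.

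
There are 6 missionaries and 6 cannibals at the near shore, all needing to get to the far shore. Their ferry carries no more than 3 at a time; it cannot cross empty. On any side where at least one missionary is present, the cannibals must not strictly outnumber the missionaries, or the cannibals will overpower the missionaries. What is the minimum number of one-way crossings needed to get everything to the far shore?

impossible

Following every safe sequence of crossings from the start, the most of the 12 that can be at the far shore as the ferry arrives there on crossings 1, 3, 5 is 3, 5, 6 respectively; the best ever achieved is 6 of 12.
From crossing 7 on, no configuration arises that was not already reachable earlier: only 17 distinct safe configurations (who is on which side, and where the ferry is) can ever be reached, none of them has everyone across, and every continuation just revisits them. They are: 0 missionaries + 0 cannibals across (ferry back at the start); 0 missionaries + 1 cannibal across (ferry there); 0 missionaries + 1 cannibal across (ferry back at the start); 0 missionaries + 2 cannibals across (ferry there); 0 missionaries + 2 cannibals across (ferry back at the start); 0 missionaries + 3 cannibals across (ferry there); 0 missionaries + 3 cannibals across (ferry back at the start); 0 missionaries + 4 cannibals across (ferry there); 0 missionaries + 4 cannibals across (ferry back at the start); 0 missionaries + 5 cannibals across (ferry there); 0 missionaries + 5 cannibals across (ferry back at the start); 0 missionaries + 6 cannibals across (ferry there); 1 missionary + 1 cannibal across (ferry there); 1 missionary + 1 cannibal across (ferry back at the start); 2 missionaries + 2 cannibals across (ferry there); 2 missionaries + 2 cannibals across (ferry back at the start); 3 missionaries + 3 cannibals across (ferry there). So no valid plan exists.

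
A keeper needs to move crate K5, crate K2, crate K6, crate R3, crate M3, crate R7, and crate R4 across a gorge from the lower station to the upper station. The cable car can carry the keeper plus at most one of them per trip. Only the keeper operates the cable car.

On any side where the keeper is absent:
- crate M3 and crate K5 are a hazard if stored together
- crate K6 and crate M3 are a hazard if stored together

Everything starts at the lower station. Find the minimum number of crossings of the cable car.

15

Counting alone: the keeper can take at most 1 across per trip to the upper station, so moving all 7 needs at least 7 loaded trips out, with a return between consecutive ones — at least 13 crossings.
The safety rule pushes this higher. Following every safe sequence of crossings, the most of the 7 that can be at the upper station as the cable car arrives there on crossing 13 is 6 — never all 7.
So no plan with fewer than 15 crossings exists, and this one achieves 15:
1. Keeper goes to the upper station with crate M3.  [the lower station: crate K2, crate K5, crate K6, crate R3, crate R4, crate R7 | the upper station: crate M3]
2. Keeper goes back to the lower station alone.  [the lower station: crate K2, crate K5, crate K6, crate R3, crate R4, crate R7 | the upper station: crate M3]
3. Keeper goes to the upper station with crate K5.  [the lower station: crate K2, crate K6, crate R3, crate R4, crate R7 | the upper station: crate K5, crate M3]
4. Keeper goes back to the lower station with crate M3.  [the lower station: crate K2, crate K6, crate M3, crate R3, crate R4, crate R7 | the upper station: crate K5]
5. Keeper goes to the upper station with crate K6.  [the lower station: crate K2, crate M3, crate R3, crate R4, crate R7 | the upper station: crate K5, crate K6]
6. Keeper goes back to the lower station alone.  [the lower station: crate K2, crate M3, crate R3, crate R4, crate R7 | the upper station: crate K5, crate K6]
7. Keeper goes to the upper station with crate K2.  [the lower station: crate M3, crate R3, crate R4, crate R7 | the upper station: crate K2, crate K5, crate K6]
8. Keeper goes back to the lower station alone.  [the lower station: crate M3, crate R3, crate R4, crate R7 | the upper station: crate K2, crate K5, crate K6]
9. Keeper goes to the upper station with crate R3.  [the lower station: crate M3, crate R4, crate R7 | the upper station: crate K2, crate K5, crate K6, crate R3]
10. Keeper goes back to the lower station alone.  [the lower station: crate M3, crate R4, crate R7 | the upper station: crate K2, crate K5, crate K6, crate R3]
11. Keeper goes to the upper station with crate R7.  [the lower station: crate M3, crate R4 | the upper station: crate K2, crate K5, crate K6, crate R3, crate R7]
12. Keeper goes back to the lower station alone.  [the lower station: crate M3, crate R4 | the upper station: crate K2, crate K5, crate K6, crate R3, crate R7]
13. Keeper goes to the upper station with crate R4.  [the lower station: crate M3 | the upper station: crate K2, crate K5, crate K6, crate R3, crate R4, crate R7]
14. Keeper goes back to the lower station alone.  [the lower station: crate M3 | the upper station: crate K2, crate K5, crate K6, crate R3, crate R4, crate R7]
15. Keeper goes to the upper station with crate M3.  [the lower station: — | the upper station: crate K2, crate K5, crate K6, crate M3, crate R3, crate R4, crate R7]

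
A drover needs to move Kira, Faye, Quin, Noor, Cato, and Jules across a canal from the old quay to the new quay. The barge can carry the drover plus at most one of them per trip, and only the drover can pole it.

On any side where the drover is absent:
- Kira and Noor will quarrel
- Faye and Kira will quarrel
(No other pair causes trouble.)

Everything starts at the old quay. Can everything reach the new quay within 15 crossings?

Yes

Yes — this plan uses 13 crossings (≤ 15):
1. Drover goes to the new quay with Kira.  [the old quay: Cato, Faye, Jules, Noor, Quin | the new quay: Kira]
2. Drover goes back to the old quay alone.  [the old quay: Cato, Faye, Jules, Noor, Quin | the new quay: Kira]
3. Drover goes to the new quay with Faye.  [the old quay: Cato, Jules, Noor, Quin | the new quay: Faye, Kira]
4. Drover goes back to the old quay with Kira.  [the old quay: Cato, Jules, Kira, Noor, Quin | the new quay: Faye]
5. Drover goes to the new quay with Noor.  [the old quay: Cato, Jules, Kira, Quin | the new quay: Faye, Noor]
6. Drover goes back to the old quay alone.  [the old quay: Cato, Jules, Kira, Quin | the new quay: Faye, Noor]
7. Drover goes to the new quay with Quin.  [the old quay: Cato, Jules, Kira | the new quay: Faye, Noor, Quin]
8. Drover goes back to the old quay alone.  [the old quay: Cato, Jules, Kira | the new quay: Faye, Noor, Quin]
9. Drover goes to the new quay with Cato.  [the old quay: Jules, Kira | the new quay: Cato, Faye, Noor, Quin]
10. Drover goes back to the old quay alone.  [the old quay: Jules, Kira | the new quay: Cato, Faye, Noor, Quin]
11. Drover goes to the new quay with Jules.  [the old quay: Kira | the new quay: Cato, Faye, Jules, Noor, Quin]
12. Drover goes back to the old quay alone.  [the old quay: Kira | the new quay: Cato, Faye, Jules, Noor, Quin]
13. Drover goes to the new quay with Kira.  [the old quay: — | the new quay: Cato, Faye, Jules, Kira, Noor, Quin]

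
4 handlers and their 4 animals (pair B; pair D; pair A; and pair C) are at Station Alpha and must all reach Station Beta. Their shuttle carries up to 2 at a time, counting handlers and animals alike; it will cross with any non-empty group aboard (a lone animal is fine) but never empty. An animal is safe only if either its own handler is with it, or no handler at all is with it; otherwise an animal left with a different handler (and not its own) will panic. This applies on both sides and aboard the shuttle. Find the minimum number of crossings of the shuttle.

impossible

Following every safe sequence of crossings from the start, the most of the 8 that can be at Station Beta as the shuttle arrives there on crossings 1, 3, 5 is 2, 3, 4 respectively; the best ever achieved is 4 of 8.
From crossing 7 on, no configuration arises that was not already reachable earlier: only 44 distinct safe configurations (who is on which side, and where the shuttle is) can ever be reached, none of them has everyone across, and every continuation just revisits them. So no valid plan exists.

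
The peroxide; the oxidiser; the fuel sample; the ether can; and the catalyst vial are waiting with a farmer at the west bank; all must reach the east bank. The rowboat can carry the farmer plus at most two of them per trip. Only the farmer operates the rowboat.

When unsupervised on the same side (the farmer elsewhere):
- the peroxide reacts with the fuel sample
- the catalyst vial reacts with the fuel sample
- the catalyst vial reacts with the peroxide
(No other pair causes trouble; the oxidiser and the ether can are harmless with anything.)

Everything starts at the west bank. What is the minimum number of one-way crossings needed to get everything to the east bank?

Counting alone: the farmer can take at most 2 across per trip to the east bank, so moving all 5 needs at least 3 loaded trips out, with a return between consecutive ones — at least 5 crossings.
The safety rule pushes this higher. Following every safe sequence of crossings, the most of the 5 that can be at the east bank as the rowboat arrives there on crossing 5 is 4 — never all 5.
So no plan with fewer than 7 crossings exists, and this one achieves 7:
1. Farmer goes to the east bank with the fuel sample and the peroxide.  [the west bank: the catalyst vial, the ether can, the oxidiser | the east bank: the fuel sample, the peroxide]
2. Farmer goes back to the west bank with the peroxide.  [the west bank: the catalyst vial, the ether can, the oxidiser, the peroxide | the east bank: the fuel sample]
3. Farmer goes to the east bank with the oxidiser and the peroxide.  [the west bank: the catalyst vial, the ether can | the east bank: the fuel sample, the oxidiser, the peroxide]
4. Farmer goes back to the west bank with the peroxide.  [the west bank: the catalyst vial, the ether can, the peroxide | the east bank: the fuel sample, the oxidiser]
5. Farmer goes to the east bank with the ether can and the peroxide.  [the west bank: the catalyst vial | the east bank: the ether can, the fuel sample, the oxidiser, the peroxide]
6. Farmer goes back to the west bank with the peroxide.  [the west bank: the catalyst vial, the peroxide | the east bank: the ether can, the fuel sample, the oxidiser]
7. Farmer goes to the east bank with the catalyst vial and the peroxide.  [the west bank: — | the east bank: the catalyst vial, the ether can, the fuel sample, the oxidiser, the peroxide]

7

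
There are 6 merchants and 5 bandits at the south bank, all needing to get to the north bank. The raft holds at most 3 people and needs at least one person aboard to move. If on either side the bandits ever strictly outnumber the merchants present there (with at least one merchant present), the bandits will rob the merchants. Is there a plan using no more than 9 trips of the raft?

Yes — this plan uses 9 crossings (≤ 9):
1. 3 bandits → the north bank.  (the south bank: 6M 2B; the north bank: 0M 3B)
2. 1 bandit ← the south bank.  (the south bank: 6M 3B; the north bank: 0M 2B)
3. 3 merchants → the north bank.  (the south bank: 3M 3B; the north bank: 3M 2B)
4. 1 merchant ← the south bank.  (the south bank: 4M 3B; the north bank: 2M 2B)
5. 2 merchants and 1 bandit → the north bank.  (the south bank: 2M 2B; the north bank: 4M 3B)
6. 1 merchant ← the south bank.  (the south bank: 3M 2B; the north bank: 3M 3B)
7. 2 merchants and 1 bandit → the north bank.  (the south bank: 1M 1B; the north bank: 5M 4B)
8. 1 merchant ← the south bank.  (the south bank: 2M 1B; the north bank: 4M 4B)
9. 2 merchants and 1 bandit → the north bank.  (the south bank: 0M 0B; the north bank: 6M 5B)

Yes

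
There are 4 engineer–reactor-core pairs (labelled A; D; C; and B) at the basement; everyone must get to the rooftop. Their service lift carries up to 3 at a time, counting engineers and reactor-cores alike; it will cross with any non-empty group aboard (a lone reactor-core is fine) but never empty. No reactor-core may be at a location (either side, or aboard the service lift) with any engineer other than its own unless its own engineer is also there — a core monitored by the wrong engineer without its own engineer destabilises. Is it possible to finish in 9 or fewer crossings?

Yes — this plan uses 9 crossings (≤ 9):
1. engineer A and reactor-core A cross → the rooftop.
2. engineer A crosses ← the basement.
3. engineer A, engineer D, and reactor-core D cross → the rooftop.
4. engineer A and reactor-core A cross ← the basement.
5. engineer A, engineer B, and engineer C cross → the rooftop.
6. reactor-core D crosses ← the basement.
7. reactor-core A and reactor-core D cross → the rooftop.
8. reactor-core A crosses ← the basement.
9. reactor-core A, reactor-core B, and reactor-core C cross → the rooftop.

Yes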